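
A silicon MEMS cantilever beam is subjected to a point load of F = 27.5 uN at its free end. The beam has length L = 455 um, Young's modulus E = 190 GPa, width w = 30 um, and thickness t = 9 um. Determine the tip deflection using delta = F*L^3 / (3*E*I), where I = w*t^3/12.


Step 1: Calculate the second moment of area.
I = w * t^3 / 12 = 30 * 9^3 / 12 = 1822.5 um^4
Step 2: Convert E to consistent units (1 GPa = 1000 uN/um^2).
E = 190 GPa = 190000 uN/um^2
Step 3: Calculate tip deflection.
delta = F * L^3 / (3 * E * I)
delta = 27.5 * 455^3 / (3 * 190000 * 1822.5)
delta = 2.4936 um


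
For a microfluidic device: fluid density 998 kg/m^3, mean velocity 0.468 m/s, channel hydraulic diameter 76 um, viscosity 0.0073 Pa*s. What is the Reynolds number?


Step 1: Convert Dh to meters: Dh = 76e-6 m
Step 2: Re = rho * v * Dh / mu
Re = 998 * 0.468 * 76e-6 / 0.0073
Re = 4.863


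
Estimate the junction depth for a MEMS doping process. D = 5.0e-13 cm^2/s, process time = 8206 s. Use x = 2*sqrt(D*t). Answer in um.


Step 1: Compute D*t = 5.0e-13 * 8206 = 4.103e-09 cm^2
Step 2: sqrt(D*t) = 6.40547e-05 cm
Step 3: x = 2 * 6.40547e-05 cm = 1.281094e-04 cm
Step 4: Convert to um (1 cm = 1e4 um): x = 1.281 um


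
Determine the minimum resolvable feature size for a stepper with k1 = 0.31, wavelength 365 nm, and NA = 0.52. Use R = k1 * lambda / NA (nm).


Step 1: Identify values: k1 = 0.31, lambda = 365 nm, NA = 0.52
Step 2: R = k1 * lambda / NA
R = 0.31 * 365 / 0.52
R = 217.6 nm


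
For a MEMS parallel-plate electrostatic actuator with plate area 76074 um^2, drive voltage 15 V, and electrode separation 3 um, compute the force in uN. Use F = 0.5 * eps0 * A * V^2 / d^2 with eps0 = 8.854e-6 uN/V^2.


Step 1: Identify parameters.
eps0 = 8.854e-6 uN/V^2, A = 76074 um^2, V = 15 V, d = 3 um
Step 2: Compute V^2 = 15^2 = 225
Step 3: Compute d^2 = 3^2 = 9
Step 4: F = 0.5 * 8.854e-6 * 76074 * 225 / 9
F = 8.419 uN


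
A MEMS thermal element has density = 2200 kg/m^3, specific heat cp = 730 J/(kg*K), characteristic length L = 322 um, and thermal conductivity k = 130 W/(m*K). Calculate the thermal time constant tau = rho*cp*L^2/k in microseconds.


Step 1: Convert L to m: L = 322e-6 m
Step 2: L^2 = (322e-6)^2 = 1.03684e-07 m^2
Step 3: tau = 2200 * 730 * 1.03684e-07 / 130 = 1.28089618e-03 s
Step 4: Convert to microseconds (multiply by 1e6).
tau = 1280.896 us


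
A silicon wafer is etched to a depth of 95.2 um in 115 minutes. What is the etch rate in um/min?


Step 1: Etch rate = depth / time
Step 2: rate = 95.2 / 115
rate = 0.828 um/min


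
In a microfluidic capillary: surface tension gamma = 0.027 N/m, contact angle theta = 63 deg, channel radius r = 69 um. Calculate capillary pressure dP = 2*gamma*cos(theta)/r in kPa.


Step 1: cos(63 deg) = 0.454
Step 2: Convert r to m: r = 69e-6 m
Step 3: dP = 2 * 0.027 * 0.454 / 69e-6 = 355.3 Pa
Step 4: Convert Pa to kPa (divide by 1000).
dP = 0.36 kPa


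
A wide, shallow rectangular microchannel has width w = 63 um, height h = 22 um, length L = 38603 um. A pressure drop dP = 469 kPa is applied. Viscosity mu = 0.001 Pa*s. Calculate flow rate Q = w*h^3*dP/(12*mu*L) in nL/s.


Step 1: Convert all dimensions to SI (meters).
w = 63e-6 m, h = 22e-6 m, L = 38603e-6 m, dP = 469e3 Pa
Step 2: Q = w * h^3 * dP / (12 * mu * L)
Q = 63e-6 * (22e-6)^3 * 469e3 / (12 * 0.001 * 38603e-6) = 6.79171e-10 m^3/s
Step 3: Convert Q from m^3/s to nL/s (1 m^3 = 1e12 nL, so multiply by 1e12).
Q = 679.171 nL/s


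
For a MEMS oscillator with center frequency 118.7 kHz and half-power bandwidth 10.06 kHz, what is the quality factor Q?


Step 1: Q = f0 / bandwidth
Step 2: Q = 118.7 / 10.06
Q = 11.8


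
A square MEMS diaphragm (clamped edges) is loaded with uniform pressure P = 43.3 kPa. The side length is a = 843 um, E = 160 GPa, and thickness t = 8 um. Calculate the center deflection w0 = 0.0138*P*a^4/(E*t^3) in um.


Step 1: Convert pressure to compatible units (E is in GPa, so P in GPa).
P = 43.3 kPa = 43.3e-6 GPa
Step 2: Compute numerator: 0.0138 * P * a^4.
a^4 = 843^4 = 505022001201
numerator = 0.0138 * 43.3e-6 * 505022001201 = 3.017708e+05
Step 3: Compute denominator: E * t^3 = 160 * 8^3 = 81920
Step 4: w0 = numerator / denominator = 3.017708e+05 / 81920 = 3.6837 um


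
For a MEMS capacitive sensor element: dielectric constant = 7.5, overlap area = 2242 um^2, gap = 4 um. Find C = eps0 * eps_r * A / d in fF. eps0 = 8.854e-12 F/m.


Step 1: Convert area to m^2: A = 2242e-12 m^2
Step 2: Convert gap to m: d = 4e-6 m
Step 3: C = eps0 * eps_r * A / d
C = 8.854e-12 * 7.5 * 2242e-12 / 4e-6
Step 4: Convert to fF (multiply by 1e15).
C = 37.22 fF


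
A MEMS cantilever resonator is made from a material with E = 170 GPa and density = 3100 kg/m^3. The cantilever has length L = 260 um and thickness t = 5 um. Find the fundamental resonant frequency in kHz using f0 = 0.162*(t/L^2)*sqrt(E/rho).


Step 1: Convert units to SI.
t_SI = 5e-6 m, L_SI = 260e-6 m
Step 2: Calculate sqrt(E/rho).
sqrt(170e9 / 3100) = 7405.32 m/s
Step 3: Compute f0.
f0 = 0.162 * 5e-6 / (260e-6)^2 * 7405.32 = 88732.4 Hz = 88.73 kHz


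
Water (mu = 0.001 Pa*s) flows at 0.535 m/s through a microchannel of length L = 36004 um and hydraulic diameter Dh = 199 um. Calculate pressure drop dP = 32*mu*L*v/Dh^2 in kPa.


Step 1: Convert to SI: L = 36004e-6 m, Dh = 199e-6 m
Step 2: dP = 32 * 0.001 * 36004e-6 * 0.535 / (199e-6)^2
Step 3: dP = 15564.97 Pa
Step 4: Convert to kPa: dP = 15.56 kPa


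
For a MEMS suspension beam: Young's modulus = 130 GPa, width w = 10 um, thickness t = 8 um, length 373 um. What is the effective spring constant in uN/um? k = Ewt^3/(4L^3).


Step 1: Convert E to consistent units (1 GPa = 1000 uN/um^2).
E = 130 GPa = 130000 uN/um^2
Step 2: Compute t^3 = 8^3 = 512
Step 3: Compute L^3 = 373^3 = 51895117
Step 4: k = 130000 * 10 * 512 / (4 * 51895117)
k = 3.2065 uN/um


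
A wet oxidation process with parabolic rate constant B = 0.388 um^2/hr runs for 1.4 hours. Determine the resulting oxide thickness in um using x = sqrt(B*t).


Step 1: Compute B*t = 0.388 * 1.4 = 0.5432
Step 2: x = sqrt(0.5432)
x = 0.737 um


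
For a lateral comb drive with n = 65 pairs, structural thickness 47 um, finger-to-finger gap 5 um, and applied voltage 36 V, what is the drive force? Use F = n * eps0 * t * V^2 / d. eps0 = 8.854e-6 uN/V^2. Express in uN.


Step 1: Parameters: n=65, eps0=8.854e-6 uN/V^2, t=47 um, V=36 V, d=5 um
Step 2: V^2 = 1296
Step 3: F = 65 * 8.854e-6 * 47 * 1296 / 5
F = 7.011 uN


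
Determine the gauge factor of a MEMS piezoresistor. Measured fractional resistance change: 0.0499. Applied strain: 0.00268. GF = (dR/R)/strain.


Step 1: Identify values.
dR/R = 0.0499, strain = 0.00268
Step 2: GF = (dR/R) / strain = 0.0499 / 0.00268
GF = 18.6


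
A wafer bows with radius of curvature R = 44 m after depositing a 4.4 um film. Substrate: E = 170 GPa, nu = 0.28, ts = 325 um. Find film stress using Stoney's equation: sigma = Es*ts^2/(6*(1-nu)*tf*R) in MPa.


Step 1: Compute numerator: Es * ts^2 = 170 * 325^2 = 17956250 (GPa*um^2)
Step 2: Compute denominator (R in um): 6*(1-nu)*tf*R = 6*0.72*4.4*44e6 = 836352000.0 (um^2)
Step 3: sigma (GPa) = 17956250 / 836352000.0 = 2.147e-02 GPa
Step 4: Convert to MPa (x1000): sigma = 21.5 MPa


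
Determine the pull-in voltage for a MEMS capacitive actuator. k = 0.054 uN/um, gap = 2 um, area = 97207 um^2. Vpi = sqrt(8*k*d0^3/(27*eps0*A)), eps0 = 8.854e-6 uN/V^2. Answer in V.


Step 1: Compute numerator: 8 * k * d0^3 = 8 * 0.054 * 2^3 = 3.456
Step 2: Compute denominator: 27 * eps0 * A = 27 * 8.854e-6 * 97207 = 23.238111
Step 3: Vpi = sqrt(3.456 / 23.238111)
Vpi = 0.39 V


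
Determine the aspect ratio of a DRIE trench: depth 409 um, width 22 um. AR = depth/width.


Step 1: AR = depth / width
Step 2: AR = 409 / 22
AR = 18.6


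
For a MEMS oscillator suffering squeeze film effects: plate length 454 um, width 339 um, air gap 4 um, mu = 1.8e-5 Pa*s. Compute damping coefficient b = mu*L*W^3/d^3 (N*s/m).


Step 1: Convert to SI.
L = 454e-6 m, W = 339e-6 m, d = 4e-6 m
Step 2: W^3 = (339e-6)^3 = 3.90e-11 m^3
Step 3: d^3 = (4e-6)^3 = 6.40e-17 m^3
Step 4: b = 1.8e-5 * 454e-6 * 3.90e-11 / 6.40e-17
b = 4.97e-03 N*s/m


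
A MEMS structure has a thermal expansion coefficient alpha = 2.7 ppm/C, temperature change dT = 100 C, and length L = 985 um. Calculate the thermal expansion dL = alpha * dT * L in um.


Step 1: Convert CTE: alpha = 2.7 ppm/C = 2.7e-6 /C
Step 2: dL = 2.7e-6 * 100 * 985
dL = 0.266 um


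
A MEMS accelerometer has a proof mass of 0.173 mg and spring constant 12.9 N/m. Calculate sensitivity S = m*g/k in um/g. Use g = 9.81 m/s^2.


Step 1: Convert mass: m = 0.173 mg = 1.73e-07 kg
Step 2: S = m * g / k = 1.73e-07 * 9.81 / 12.9
Step 3: S = 1.32e-07 m/g
Step 4: Convert to um/g: S = 0.132 um/g


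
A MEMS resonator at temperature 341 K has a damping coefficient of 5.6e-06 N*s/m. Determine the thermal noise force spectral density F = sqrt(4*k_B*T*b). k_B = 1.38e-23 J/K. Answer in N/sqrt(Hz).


Step 1: Compute 4 * k_B * T * b
= 4 * 1.38e-23 * 341 * 5.6e-06
= 1.0541e-25 N^2/Hz
Step 2: F_noise = sqrt(1.0541e-25)
F_noise = 3.25e-13 N/sqrt(Hz)


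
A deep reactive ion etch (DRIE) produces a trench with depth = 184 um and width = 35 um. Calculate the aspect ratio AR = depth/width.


Step 1: AR = depth / width
Step 2: AR = 184 / 35
AR = 5.3


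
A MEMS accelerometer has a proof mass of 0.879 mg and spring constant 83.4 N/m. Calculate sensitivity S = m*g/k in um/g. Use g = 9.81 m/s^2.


Step 1: Convert mass: m = 0.879 mg = 8.79e-07 kg
Step 2: S = m * g / k = 8.79e-07 * 9.81 / 83.4
Step 3: S = 1.03e-07 m/g
Step 4: Convert to um/g: S = 0.103 um/g


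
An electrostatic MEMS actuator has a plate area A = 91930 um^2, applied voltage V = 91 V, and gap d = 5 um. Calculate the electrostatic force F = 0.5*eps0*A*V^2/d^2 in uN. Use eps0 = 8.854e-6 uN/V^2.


Step 1: Identify parameters.
eps0 = 8.854e-6 uN/V^2, A = 91930 um^2, V = 91 V, d = 5 um
Step 2: Compute V^2 = 91^2 = 8281
Step 3: Compute d^2 = 5^2 = 25
Step 4: F = 0.5 * 8.854e-6 * 91930 * 8281 / 25
F = 134.806 uN


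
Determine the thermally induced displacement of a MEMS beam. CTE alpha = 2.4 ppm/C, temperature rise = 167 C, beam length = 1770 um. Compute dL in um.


Step 1: Convert CTE: alpha = 2.4 ppm/C = 2.4e-6 /C
Step 2: dL = 2.4e-6 * 167 * 1770
dL = 0.7094 um


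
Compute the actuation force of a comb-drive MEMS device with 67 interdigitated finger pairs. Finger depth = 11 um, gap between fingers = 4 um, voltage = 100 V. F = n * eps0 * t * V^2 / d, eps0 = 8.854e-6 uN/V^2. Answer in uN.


Step 1: Parameters: n=67, eps0=8.854e-6 uN/V^2, t=11 um, V=100 V, d=4 um
Step 2: V^2 = 10000
Step 3: F = 67 * 8.854e-6 * 11 * 10000 / 4
F = 16.313 uN


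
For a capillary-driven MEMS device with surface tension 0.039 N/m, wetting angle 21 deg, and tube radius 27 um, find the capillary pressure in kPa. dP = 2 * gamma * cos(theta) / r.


Step 1: cos(21 deg) = 0.9336
Step 2: Convert r to m: r = 27e-6 m
Step 3: dP = 2 * 0.039 * 0.9336 / 27e-6 = 2697.1 Pa
Step 4: Convert Pa to kPa (divide by 1000).
dP = 2.7 kPa


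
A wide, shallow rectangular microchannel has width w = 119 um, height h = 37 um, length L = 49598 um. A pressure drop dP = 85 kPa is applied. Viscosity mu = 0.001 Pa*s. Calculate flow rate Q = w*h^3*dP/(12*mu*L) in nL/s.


Step 1: Convert all dimensions to SI (meters).
w = 119e-6 m, h = 37e-6 m, L = 49598e-6 m, dP = 85e3 Pa
Step 2: Q = w * h^3 * dP / (12 * mu * L)
Q = 119e-6 * (37e-6)^3 * 85e3 / (12 * 0.001 * 49598e-6) = 8.6084636e-10 m^3/s
Step 3: Convert Q from m^3/s to nL/s (1 m^3 = 1e12 nL, so multiply by 1e12).
Q = 860.846 nL/s


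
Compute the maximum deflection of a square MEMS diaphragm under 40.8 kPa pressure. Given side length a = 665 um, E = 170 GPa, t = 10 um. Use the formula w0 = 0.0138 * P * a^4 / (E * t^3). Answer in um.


Step 1: Convert pressure to compatible units (E is in GPa, so P in GPa).
P = 40.8 kPa = 40.8e-6 GPa
Step 2: Compute numerator: 0.0138 * P * a^4.
a^4 = 665^4 = 195562950625
numerator = 0.0138 * 40.8e-6 * 195562950625 = 1.1011e+05
Step 3: Compute denominator: E * t^3 = 170 * 10^3 = 170000
Step 4: w0 = numerator / denominator = 1.1011e+05 / 170000 = 0.6477 um


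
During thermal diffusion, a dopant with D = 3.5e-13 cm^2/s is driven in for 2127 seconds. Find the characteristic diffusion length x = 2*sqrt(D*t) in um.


Step 1: Compute D*t = 3.5e-13 * 2127 = 7.4445e-10 cm^2
Step 2: sqrt(D*t) = 2.7285e-05 cm
Step 3: x = 2 * 2.7285e-05 cm = 5.457e-05 cm
Step 4: Convert to um (1 cm = 1e4 um): x = 0.546 um


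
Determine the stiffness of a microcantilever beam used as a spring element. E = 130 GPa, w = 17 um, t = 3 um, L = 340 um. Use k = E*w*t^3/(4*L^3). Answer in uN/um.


Step 1: Convert E to consistent units (1 GPa = 1000 uN/um^2).
E = 130 GPa = 130000 uN/um^2
Step 2: Compute t^3 = 3^3 = 27
Step 3: Compute L^3 = 340^3 = 39304000
Step 4: k = 130000 * 17 * 27 / (4 * 39304000)
k = 0.3795 uN/um


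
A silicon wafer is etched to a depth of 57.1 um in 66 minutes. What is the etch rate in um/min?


Step 1: Etch rate = depth / time
Step 2: rate = 57.1 / 66
rate = 0.865 um/min


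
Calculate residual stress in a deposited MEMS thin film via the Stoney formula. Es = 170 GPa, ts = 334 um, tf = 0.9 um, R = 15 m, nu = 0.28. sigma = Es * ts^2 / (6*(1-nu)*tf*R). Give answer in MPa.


Step 1: Compute numerator: Es * ts^2 = 170 * 334^2 = 18964520 (GPa*um^2)
Step 2: Compute denominator (R in um): 6*(1-nu)*tf*R = 6*0.72*0.9*15e6 = 58320000.0 (um^2)
Step 3: sigma (GPa) = 18964520 / 58320000.0 = 3.2518e-01 GPa
Step 4: Convert to MPa (x1000): sigma = 325.2 MPa


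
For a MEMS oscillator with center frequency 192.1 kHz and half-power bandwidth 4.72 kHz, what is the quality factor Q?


Step 1: Q = f0 / bandwidth
Step 2: Q = 192.1 / 4.72
Q = 40.7


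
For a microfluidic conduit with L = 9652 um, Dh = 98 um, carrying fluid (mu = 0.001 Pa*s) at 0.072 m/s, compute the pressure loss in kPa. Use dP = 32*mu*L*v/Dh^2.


Step 1: Convert to SI: L = 9652e-6 m, Dh = 98e-6 m
Step 2: dP = 32 * 0.001 * 9652e-6 * 0.072 / (98e-6)^2
Step 3: dP = 2315.52 Pa
Step 4: Convert to kPa: dP = 2.32 kPa


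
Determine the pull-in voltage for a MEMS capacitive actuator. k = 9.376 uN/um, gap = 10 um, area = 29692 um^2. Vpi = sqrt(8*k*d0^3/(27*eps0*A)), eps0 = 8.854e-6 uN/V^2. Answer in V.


Step 1: Compute numerator: 8 * k * d0^3 = 8 * 9.376 * 10^3 = 75008.0
Step 2: Compute denominator: 27 * eps0 * A = 27 * 8.854e-6 * 29692 = 7.09811
Step 3: Vpi = sqrt(75008.0 / 7.09811)
Vpi = 102.8 V


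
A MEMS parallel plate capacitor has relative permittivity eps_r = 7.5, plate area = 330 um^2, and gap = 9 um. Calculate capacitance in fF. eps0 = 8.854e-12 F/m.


Step 1: Convert area to m^2: A = 330e-12 m^2
Step 2: Convert gap to m: d = 9e-6 m
Step 3: C = eps0 * eps_r * A / d
C = 8.854e-12 * 7.5 * 330e-12 / 9e-6
Step 4: Convert to fF (multiply by 1e15).
C = 2.43 fF


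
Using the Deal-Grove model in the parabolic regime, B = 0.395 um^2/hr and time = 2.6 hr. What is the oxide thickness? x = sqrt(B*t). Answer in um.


Step 1: Compute B*t = 0.395 * 2.6 = 1.027
Step 2: x = sqrt(1.027)
x = 1.013 um


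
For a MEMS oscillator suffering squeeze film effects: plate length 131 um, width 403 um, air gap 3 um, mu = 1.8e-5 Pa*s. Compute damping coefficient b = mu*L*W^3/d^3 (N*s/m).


Step 1: Convert to SI.
L = 131e-6 m, W = 403e-6 m, d = 3e-6 m
Step 2: W^3 = (403e-6)^3 = 6.55e-11 m^3
Step 3: d^3 = (3e-6)^3 = 2.70e-17 m^3
Step 4: b = 1.8e-5 * 131e-6 * 6.55e-11 / 2.70e-17
b = 5.72e-03 N*s/m


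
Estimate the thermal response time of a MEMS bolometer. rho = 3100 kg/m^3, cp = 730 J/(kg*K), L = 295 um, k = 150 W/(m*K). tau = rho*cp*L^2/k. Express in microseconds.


Step 1: Convert L to m: L = 295e-6 m
Step 2: L^2 = (295e-6)^2 = 8.7025e-08 m^2
Step 3: tau = 3100 * 730 * 8.7025e-08 / 150 = 1.31291717e-03 s
Step 4: Convert to microseconds (multiply by 1e6).
tau = 1312.917 us


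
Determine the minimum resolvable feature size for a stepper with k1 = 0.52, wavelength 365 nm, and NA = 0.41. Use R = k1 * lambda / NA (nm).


Step 1: Identify values: k1 = 0.52, lambda = 365 nm, NA = 0.41
Step 2: R = k1 * lambda / NA
R = 0.52 * 365 / 0.41
R = 462.9 nm


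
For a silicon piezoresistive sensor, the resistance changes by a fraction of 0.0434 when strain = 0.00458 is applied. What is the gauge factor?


Step 1: Identify values.
dR/R = 0.0434, strain = 0.00458
Step 2: GF = (dR/R) / strain = 0.0434 / 0.00458
GF = 9.5


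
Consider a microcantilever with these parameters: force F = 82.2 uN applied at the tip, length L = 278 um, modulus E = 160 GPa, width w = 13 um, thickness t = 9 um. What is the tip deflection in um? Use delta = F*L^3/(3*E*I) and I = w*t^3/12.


Step 1: Calculate the second moment of area.
I = w * t^3 / 12 = 13 * 9^3 / 12 = 789.75 um^4
Step 2: Convert E to consistent units (1 GPa = 1000 uN/um^2).
E = 160 GPa = 160000 uN/um^2
Step 3: Calculate tip deflection.
delta = F * L^3 / (3 * E * I)
delta = 82.2 * 278^3 / (3 * 160000 * 789.75)
delta = 4.6588 um


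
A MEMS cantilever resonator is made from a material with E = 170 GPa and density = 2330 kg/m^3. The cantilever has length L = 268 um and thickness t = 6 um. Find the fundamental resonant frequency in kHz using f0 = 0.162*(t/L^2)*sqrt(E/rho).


Step 1: Convert units to SI.
t_SI = 6e-6 m, L_SI = 268e-6 m
Step 2: Calculate sqrt(E/rho).
sqrt(170e9 / 2330) = 8541.74 m/s
Step 3: Compute f0.
f0 = 0.162 * 6e-6 / (268e-6)^2 * 8541.74 = 115596.1 Hz = 115.6 kHz


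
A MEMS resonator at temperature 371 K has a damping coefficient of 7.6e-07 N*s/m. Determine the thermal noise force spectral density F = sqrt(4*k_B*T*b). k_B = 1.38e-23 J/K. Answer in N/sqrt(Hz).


Step 1: Compute 4 * k_B * T * b
= 4 * 1.38e-23 * 371 * 7.6e-07
= 1.5564e-26 N^2/Hz
Step 2: F_noise = sqrt(1.5564e-26)
F_noise = 1.25e-13 N/sqrt(Hz)


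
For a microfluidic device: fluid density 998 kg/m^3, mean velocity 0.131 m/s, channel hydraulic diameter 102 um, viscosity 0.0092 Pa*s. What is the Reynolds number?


Step 1: Convert Dh to meters: Dh = 102e-6 m
Step 2: Re = rho * v * Dh / mu
Re = 998 * 0.131 * 102e-6 / 0.0092
Re = 1.449


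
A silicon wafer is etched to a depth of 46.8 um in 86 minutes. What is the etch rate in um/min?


Step 1: Etch rate = depth / time
Step 2: rate = 46.8 / 86
rate = 0.544 um/min


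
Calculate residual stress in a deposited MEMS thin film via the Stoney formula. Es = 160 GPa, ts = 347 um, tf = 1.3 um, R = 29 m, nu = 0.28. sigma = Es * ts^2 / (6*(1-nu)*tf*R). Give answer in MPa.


Step 1: Compute numerator: Es * ts^2 = 160 * 347^2 = 19265440 (GPa*um^2)
Step 2: Compute denominator (R in um): 6*(1-nu)*tf*R = 6*0.72*1.3*29e6 = 162864000.0 (um^2)
Step 3: sigma (GPa) = 19265440 / 162864000.0 = 1.18292e-01 GPa
Step 4: Convert to MPa (x1000): sigma = 118.3 MPa


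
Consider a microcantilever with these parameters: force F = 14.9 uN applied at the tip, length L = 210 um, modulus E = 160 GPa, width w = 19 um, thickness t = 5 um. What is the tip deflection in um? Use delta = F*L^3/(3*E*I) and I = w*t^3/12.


Step 1: Calculate the second moment of area.
I = w * t^3 / 12 = 19 * 5^3 / 12 = 197.9167 um^4
Step 2: Convert E to consistent units (1 GPa = 1000 uN/um^2).
E = 160 GPa = 160000 uN/um^2
Step 3: Calculate tip deflection.
delta = F * L^3 / (3 * E * I)
delta = 14.9 * 210^3 / (3 * 160000 * 197.9167)
delta = 1.4525 um


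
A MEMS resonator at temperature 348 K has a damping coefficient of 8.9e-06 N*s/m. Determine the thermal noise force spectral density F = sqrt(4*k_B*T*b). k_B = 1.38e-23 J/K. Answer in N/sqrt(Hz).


Step 1: Compute 4 * k_B * T * b
= 4 * 1.38e-23 * 348 * 8.9e-06
= 1.7097e-25 N^2/Hz
Step 2: F_noise = sqrt(1.7097e-25)
F_noise = 4.13e-13 N/sqrt(Hz)


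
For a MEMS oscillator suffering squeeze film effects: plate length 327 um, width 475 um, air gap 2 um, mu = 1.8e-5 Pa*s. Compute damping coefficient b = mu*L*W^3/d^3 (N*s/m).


Step 1: Convert to SI.
L = 327e-6 m, W = 475e-6 m, d = 2e-6 m
Step 2: W^3 = (475e-6)^3 = 1.07e-10 m^3
Step 3: d^3 = (2e-6)^3 = 8.00e-18 m^3
Step 4: b = 1.8e-5 * 327e-6 * 1.07e-10 / 8.00e-18
b = 7.89e-02 N*s/m


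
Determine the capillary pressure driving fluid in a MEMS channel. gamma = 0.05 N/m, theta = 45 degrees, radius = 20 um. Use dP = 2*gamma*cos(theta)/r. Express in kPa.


Step 1: cos(45 deg) = 0.7071
Step 2: Convert r to m: r = 20e-6 m
Step 3: dP = 2 * 0.05 * 0.7071 / 20e-6 = 3535.5 Pa
Step 4: Convert Pa to kPa (divide by 1000).
dP = 3.54 kPa


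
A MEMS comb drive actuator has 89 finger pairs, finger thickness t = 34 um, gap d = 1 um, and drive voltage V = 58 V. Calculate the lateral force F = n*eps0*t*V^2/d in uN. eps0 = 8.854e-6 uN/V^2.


Step 1: Parameters: n=89, eps0=8.854e-6 uN/V^2, t=34 um, V=58 V, d=1 um
Step 2: V^2 = 3364
Step 3: F = 89 * 8.854e-6 * 34 * 3364 / 1
F = 90.129 uN


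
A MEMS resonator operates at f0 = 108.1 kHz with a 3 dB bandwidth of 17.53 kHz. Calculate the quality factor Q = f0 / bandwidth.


Step 1: Q = f0 / bandwidth
Step 2: Q = 108.1 / 17.53
Q = 6.2


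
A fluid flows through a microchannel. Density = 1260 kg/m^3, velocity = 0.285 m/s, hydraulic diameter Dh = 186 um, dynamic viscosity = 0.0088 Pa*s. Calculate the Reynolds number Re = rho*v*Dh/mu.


Step 1: Convert Dh to meters: Dh = 186e-6 m
Step 2: Re = rho * v * Dh / mu
Re = 1260 * 0.285 * 186e-6 / 0.0088
Re = 7.59


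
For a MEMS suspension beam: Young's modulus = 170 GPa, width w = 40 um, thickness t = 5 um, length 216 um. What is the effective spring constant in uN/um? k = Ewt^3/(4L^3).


Step 1: Convert E to consistent units (1 GPa = 1000 uN/um^2).
E = 170 GPa = 170000 uN/um^2
Step 2: Compute t^3 = 5^3 = 125
Step 3: Compute L^3 = 216^3 = 10077696
Step 4: k = 170000 * 40 * 125 / (4 * 10077696)
k = 21.0862 uN/um


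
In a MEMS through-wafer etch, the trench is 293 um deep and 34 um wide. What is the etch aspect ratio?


Step 1: AR = depth / width
Step 2: AR = 293 / 34
AR = 8.6


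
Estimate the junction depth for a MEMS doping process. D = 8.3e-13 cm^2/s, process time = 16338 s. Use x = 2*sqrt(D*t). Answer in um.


Step 1: Compute D*t = 8.3e-13 * 16338 = 1.356054e-08 cm^2
Step 2: sqrt(D*t) = 1.1645e-04 cm
Step 3: x = 2 * 1.1645e-04 cm = 2.329e-04 cm
Step 4: Convert to um (1 cm = 1e4 um): x = 2.329 um


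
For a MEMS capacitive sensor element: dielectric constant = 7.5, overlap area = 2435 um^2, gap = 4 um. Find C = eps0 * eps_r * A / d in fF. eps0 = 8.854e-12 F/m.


Step 1: Convert area to m^2: A = 2435e-12 m^2
Step 2: Convert gap to m: d = 4e-6 m
Step 3: C = eps0 * eps_r * A / d
C = 8.854e-12 * 7.5 * 2435e-12 / 4e-6
Step 4: Convert to fF (multiply by 1e15).
C = 40.42 fF


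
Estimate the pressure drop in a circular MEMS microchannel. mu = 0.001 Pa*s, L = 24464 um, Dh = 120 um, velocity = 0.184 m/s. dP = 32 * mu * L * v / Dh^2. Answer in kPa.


Step 1: Convert to SI: L = 24464e-6 m, Dh = 120e-6 m
Step 2: dP = 32 * 0.001 * 24464e-6 * 0.184 / (120e-6)^2
Step 3: dP = 10003.06 Pa
Step 4: Convert to kPa: dP = 10.0 kPa


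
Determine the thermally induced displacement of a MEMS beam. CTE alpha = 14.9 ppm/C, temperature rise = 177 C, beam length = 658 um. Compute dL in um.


Step 1: Convert CTE: alpha = 14.9 ppm/C = 14.9e-6 /C
Step 2: dL = 14.9e-6 * 177 * 658
dL = 1.7353 um


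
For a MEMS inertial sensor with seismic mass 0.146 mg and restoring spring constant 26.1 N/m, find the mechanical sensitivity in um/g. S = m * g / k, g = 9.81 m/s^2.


Step 1: Convert mass: m = 0.146 mg = 1.46e-07 kg
Step 2: S = m * g / k = 1.46e-07 * 9.81 / 26.1
Step 3: S = 5.49e-08 m/g
Step 4: Convert to um/g: S = 0.055 um/g


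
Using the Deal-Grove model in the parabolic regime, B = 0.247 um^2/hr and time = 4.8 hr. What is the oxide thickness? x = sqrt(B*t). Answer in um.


Step 1: Compute B*t = 0.247 * 4.8 = 1.1856
Step 2: x = sqrt(1.1856)
x = 1.089 um


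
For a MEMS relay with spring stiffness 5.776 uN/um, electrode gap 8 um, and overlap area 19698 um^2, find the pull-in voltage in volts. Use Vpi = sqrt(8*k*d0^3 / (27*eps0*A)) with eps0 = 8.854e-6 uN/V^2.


Step 1: Compute numerator: 8 * k * d0^3 = 8 * 5.776 * 8^3 = 23658.496
Step 2: Compute denominator: 27 * eps0 * A = 27 * 8.854e-6 * 19698 = 4.708964
Step 3: Vpi = sqrt(23658.496 / 4.708964)
Vpi = 70.88 V


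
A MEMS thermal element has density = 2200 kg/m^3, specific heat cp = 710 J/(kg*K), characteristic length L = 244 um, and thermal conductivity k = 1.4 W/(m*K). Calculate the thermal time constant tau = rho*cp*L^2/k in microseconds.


Step 1: Convert L to m: L = 244e-6 m
Step 2: L^2 = (244e-6)^2 = 5.9536e-08 m^2
Step 3: tau = 2200 * 710 * 5.9536e-08 / 1.4 = 6.642516571e-02 s
Step 4: Convert to microseconds (multiply by 1e6).
tau = 66425.166 us


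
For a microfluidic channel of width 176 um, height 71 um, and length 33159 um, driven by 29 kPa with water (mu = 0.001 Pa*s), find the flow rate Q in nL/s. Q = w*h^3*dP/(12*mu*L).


Step 1: Convert all dimensions to SI (meters).
w = 176e-6 m, h = 71e-6 m, L = 33159e-6 m, dP = 29e3 Pa
Step 2: Q = w * h^3 * dP / (12 * mu * L)
Q = 176e-6 * (71e-6)^3 * 29e3 / (12 * 0.001 * 33159e-6) = 4.59095505e-09 m^3/s
Step 3: Convert Q from m^3/s to nL/s (1 m^3 = 1e12 nL, so multiply by 1e12).
Q = 4590.955 nL/s


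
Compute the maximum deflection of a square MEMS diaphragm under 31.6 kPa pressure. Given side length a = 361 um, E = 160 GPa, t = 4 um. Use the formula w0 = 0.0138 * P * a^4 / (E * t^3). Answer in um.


Step 1: Convert pressure to compatible units (E is in GPa, so P in GPa).
P = 31.6 kPa = 31.6e-6 GPa
Step 2: Compute numerator: 0.0138 * P * a^4.
a^4 = 361^4 = 16983563041
numerator = 0.0138 * 31.6e-6 * 16983563041 = 7.40619e+03
Step 3: Compute denominator: E * t^3 = 160 * 4^3 = 10240
Step 4: w0 = numerator / denominator = 7.40619e+03 / 10240 = 0.7233 um


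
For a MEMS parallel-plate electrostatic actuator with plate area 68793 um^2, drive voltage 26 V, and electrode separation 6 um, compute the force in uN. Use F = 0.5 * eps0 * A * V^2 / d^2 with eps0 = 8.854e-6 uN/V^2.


Step 1: Identify parameters.
eps0 = 8.854e-6 uN/V^2, A = 68793 um^2, V = 26 V, d = 6 um
Step 2: Compute V^2 = 26^2 = 676
Step 3: Compute d^2 = 6^2 = 36
Step 4: F = 0.5 * 8.854e-6 * 68793 * 676 / 36
F = 5.719 uN


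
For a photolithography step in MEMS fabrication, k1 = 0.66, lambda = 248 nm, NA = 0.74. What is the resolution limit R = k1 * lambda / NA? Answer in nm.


Step 1: Identify values: k1 = 0.66, lambda = 248 nm, NA = 0.74
Step 2: R = k1 * lambda / NA
R = 0.66 * 248 / 0.74
R = 221.2 nm


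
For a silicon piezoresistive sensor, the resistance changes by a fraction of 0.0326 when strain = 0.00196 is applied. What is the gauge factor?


Step 1: Identify values.
dR/R = 0.0326, strain = 0.00196
Step 2: GF = (dR/R) / strain = 0.0326 / 0.00196
GF = 16.6


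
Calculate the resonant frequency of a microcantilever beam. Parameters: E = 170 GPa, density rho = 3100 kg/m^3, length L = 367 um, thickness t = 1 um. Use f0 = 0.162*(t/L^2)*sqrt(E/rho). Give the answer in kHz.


Step 1: Convert units to SI.
t_SI = 1e-6 m, L_SI = 367e-6 m
Step 2: Calculate sqrt(E/rho).
sqrt(170e9 / 3100) = 7405.32 m/s
Step 3: Compute f0.
f0 = 0.162 * 1e-6 / (367e-6)^2 * 7405.32 = 8906.9 Hz = 8.91 kHz


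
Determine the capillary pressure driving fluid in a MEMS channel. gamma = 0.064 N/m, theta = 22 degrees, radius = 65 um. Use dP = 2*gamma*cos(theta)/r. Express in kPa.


Step 1: cos(22 deg) = 0.9272
Step 2: Convert r to m: r = 65e-6 m
Step 3: dP = 2 * 0.064 * 0.9272 / 65e-6 = 1825.9 Pa
Step 4: Convert Pa to kPa (divide by 1000).
dP = 1.83 kPa


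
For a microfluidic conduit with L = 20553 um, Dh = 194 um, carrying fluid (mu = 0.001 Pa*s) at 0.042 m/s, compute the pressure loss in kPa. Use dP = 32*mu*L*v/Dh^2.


Step 1: Convert to SI: L = 20553e-6 m, Dh = 194e-6 m
Step 2: dP = 32 * 0.001 * 20553e-6 * 0.042 / (194e-6)^2
Step 3: dP = 733.96 Pa
Step 4: Convert to kPa: dP = 0.73 kPa


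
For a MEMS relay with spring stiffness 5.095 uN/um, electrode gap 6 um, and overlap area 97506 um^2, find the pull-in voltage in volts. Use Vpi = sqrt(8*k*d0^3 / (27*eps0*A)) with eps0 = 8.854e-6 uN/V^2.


Step 1: Compute numerator: 8 * k * d0^3 = 8 * 5.095 * 6^3 = 8804.16
Step 2: Compute denominator: 27 * eps0 * A = 27 * 8.854e-6 * 97506 = 23.309589
Step 3: Vpi = sqrt(8804.16 / 23.309589)
Vpi = 19.43 V


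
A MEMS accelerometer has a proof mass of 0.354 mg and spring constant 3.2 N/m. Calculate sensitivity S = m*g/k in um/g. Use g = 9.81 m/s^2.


Step 1: Convert mass: m = 0.354 mg = 3.54e-07 kg
Step 2: S = m * g / k = 3.54e-07 * 9.81 / 3.2
Step 3: S = 1.09e-06 m/g
Step 4: Convert to um/g: S = 1.085 um/g


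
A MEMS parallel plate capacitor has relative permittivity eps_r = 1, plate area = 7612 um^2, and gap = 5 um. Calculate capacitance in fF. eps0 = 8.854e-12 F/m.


Step 1: Convert area to m^2: A = 7612e-12 m^2
Step 2: Convert gap to m: d = 5e-6 m
Step 3: C = eps0 * eps_r * A / d
C = 8.854e-12 * 1 * 7612e-12 / 5e-6
Step 4: Convert to fF (multiply by 1e15).
C = 13.48 fF


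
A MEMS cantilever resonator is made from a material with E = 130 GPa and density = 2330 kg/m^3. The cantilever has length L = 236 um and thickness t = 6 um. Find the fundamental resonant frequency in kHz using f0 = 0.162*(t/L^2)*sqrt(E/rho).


Step 1: Convert units to SI.
t_SI = 6e-6 m, L_SI = 236e-6 m
Step 2: Calculate sqrt(E/rho).
sqrt(130e9 / 2330) = 7469.54 m/s
Step 3: Compute f0.
f0 = 0.162 * 6e-6 / (236e-6)^2 * 7469.54 = 130357.5 Hz = 130.36 kHz


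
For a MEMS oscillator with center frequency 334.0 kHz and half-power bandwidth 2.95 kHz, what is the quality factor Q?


Step 1: Q = f0 / bandwidth
Step 2: Q = 334.0 / 2.95
Q = 113.2


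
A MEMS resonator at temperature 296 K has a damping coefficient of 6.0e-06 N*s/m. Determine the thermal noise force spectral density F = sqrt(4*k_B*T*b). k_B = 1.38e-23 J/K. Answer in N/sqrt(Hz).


Step 1: Compute 4 * k_B * T * b
= 4 * 1.38e-23 * 296 * 6.0e-06
= 9.8035e-26 N^2/Hz
Step 2: F_noise = sqrt(9.8035e-26)
F_noise = 3.13e-13 N/sqrt(Hz)


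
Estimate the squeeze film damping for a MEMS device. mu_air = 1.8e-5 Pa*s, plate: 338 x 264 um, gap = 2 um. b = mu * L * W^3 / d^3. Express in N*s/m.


Step 1: Convert to SI.
L = 338e-6 m, W = 264e-6 m, d = 2e-6 m
Step 2: W^3 = (264e-6)^3 = 1.84e-11 m^3
Step 3: d^3 = (2e-6)^3 = 8.00e-18 m^3
Step 4: b = 1.8e-5 * 338e-6 * 1.84e-11 / 8.00e-18
b = 1.40e-02 N*s/m


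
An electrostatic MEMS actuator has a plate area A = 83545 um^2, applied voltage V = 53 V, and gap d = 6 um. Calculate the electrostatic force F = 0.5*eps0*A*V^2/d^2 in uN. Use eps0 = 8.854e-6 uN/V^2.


Step 1: Identify parameters.
eps0 = 8.854e-6 uN/V^2, A = 83545 um^2, V = 53 V, d = 6 um
Step 2: Compute V^2 = 53^2 = 2809
Step 3: Compute d^2 = 6^2 = 36
Step 4: F = 0.5 * 8.854e-6 * 83545 * 2809 / 36
F = 28.859 uN


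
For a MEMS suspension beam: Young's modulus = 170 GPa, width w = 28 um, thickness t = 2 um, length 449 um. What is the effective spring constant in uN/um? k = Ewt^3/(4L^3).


Step 1: Convert E to consistent units (1 GPa = 1000 uN/um^2).
E = 170 GPa = 170000 uN/um^2
Step 2: Compute t^3 = 2^3 = 8
Step 3: Compute L^3 = 449^3 = 90518849
Step 4: k = 170000 * 28 * 8 / (4 * 90518849)
k = 0.1052 uN/um


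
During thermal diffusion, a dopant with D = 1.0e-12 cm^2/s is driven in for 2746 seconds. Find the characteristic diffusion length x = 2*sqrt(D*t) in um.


Step 1: Compute D*t = 1.0e-12 * 2746 = 2.746e-09 cm^2
Step 2: sqrt(D*t) = 5.24023e-05 cm
Step 3: x = 2 * 5.24023e-05 cm = 1.048046e-04 cm
Step 4: Convert to um (1 cm = 1e4 um): x = 1.048 um


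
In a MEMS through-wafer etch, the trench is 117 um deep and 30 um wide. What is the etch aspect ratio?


Step 1: AR = depth / width
Step 2: AR = 117 / 30
AR = 3.9


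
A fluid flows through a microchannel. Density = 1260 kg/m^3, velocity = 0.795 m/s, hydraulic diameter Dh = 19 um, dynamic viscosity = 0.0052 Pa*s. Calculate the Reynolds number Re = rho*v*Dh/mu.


Step 1: Convert Dh to meters: Dh = 19e-6 m
Step 2: Re = rho * v * Dh / mu
Re = 1260 * 0.795 * 19e-6 / 0.0052
Re = 3.66


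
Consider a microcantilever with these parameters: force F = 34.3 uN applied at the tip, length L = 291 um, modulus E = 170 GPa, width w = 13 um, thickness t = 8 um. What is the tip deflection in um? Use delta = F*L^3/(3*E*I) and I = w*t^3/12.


Step 1: Calculate the second moment of area.
I = w * t^3 / 12 = 13 * 8^3 / 12 = 554.6667 um^4
Step 2: Convert E to consistent units (1 GPa = 1000 uN/um^2).
E = 170 GPa = 170000 uN/um^2
Step 3: Calculate tip deflection.
delta = F * L^3 / (3 * E * I)
delta = 34.3 * 291^3 / (3 * 170000 * 554.6667)
delta = 2.9879 um


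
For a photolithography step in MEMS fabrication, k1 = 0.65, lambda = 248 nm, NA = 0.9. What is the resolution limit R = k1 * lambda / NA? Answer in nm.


Step 1: Identify values: k1 = 0.65, lambda = 248 nm, NA = 0.9
Step 2: R = k1 * lambda / NA
R = 0.65 * 248 / 0.9
R = 179.1 nm


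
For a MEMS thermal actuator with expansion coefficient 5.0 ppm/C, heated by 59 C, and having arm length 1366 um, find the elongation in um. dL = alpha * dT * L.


Step 1: Convert CTE: alpha = 5.0 ppm/C = 5.0e-6 /C
Step 2: dL = 5.0e-6 * 59 * 1366
dL = 0.403 um


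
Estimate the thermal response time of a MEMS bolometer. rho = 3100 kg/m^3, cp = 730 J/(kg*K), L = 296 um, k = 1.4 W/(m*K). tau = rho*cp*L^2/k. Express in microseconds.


Step 1: Convert L to m: L = 296e-6 m
Step 2: L^2 = (296e-6)^2 = 8.7616e-08 m^2
Step 3: tau = 3100 * 730 * 8.7616e-08 / 1.4 = 1.4162500571e-01 s
Step 4: Convert to microseconds (multiply by 1e6).
tau = 141625.006 us


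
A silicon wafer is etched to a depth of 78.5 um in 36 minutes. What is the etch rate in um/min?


Step 1: Etch rate = depth / time
Step 2: rate = 78.5 / 36
rate = 2.181 um/min


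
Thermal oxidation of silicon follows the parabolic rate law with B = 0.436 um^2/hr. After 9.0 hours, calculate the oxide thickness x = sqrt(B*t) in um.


Step 1: Compute B*t = 0.436 * 9.0 = 3.924
Step 2: x = sqrt(3.924)
x = 1.981 um


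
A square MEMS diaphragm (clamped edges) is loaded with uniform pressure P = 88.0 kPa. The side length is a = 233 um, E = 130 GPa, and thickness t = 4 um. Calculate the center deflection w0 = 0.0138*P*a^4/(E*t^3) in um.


Step 1: Convert pressure to compatible units (E is in GPa, so P in GPa).
P = 88.0 kPa = 88.0e-6 GPa
Step 2: Compute numerator: 0.0138 * P * a^4.
a^4 = 233^4 = 2947295521
numerator = 0.0138 * 88.0e-6 * 2947295521 = 3.5792e+03
Step 3: Compute denominator: E * t^3 = 130 * 4^3 = 8320
Step 4: w0 = numerator / denominator = 3.5792e+03 / 8320 = 0.4302 um


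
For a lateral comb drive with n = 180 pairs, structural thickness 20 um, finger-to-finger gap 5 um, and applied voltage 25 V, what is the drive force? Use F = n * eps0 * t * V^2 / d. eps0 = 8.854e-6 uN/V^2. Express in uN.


Step 1: Parameters: n=180, eps0=8.854e-6 uN/V^2, t=20 um, V=25 V, d=5 um
Step 2: V^2 = 625
Step 3: F = 180 * 8.854e-6 * 20 * 625 / 5
F = 3.984 uN


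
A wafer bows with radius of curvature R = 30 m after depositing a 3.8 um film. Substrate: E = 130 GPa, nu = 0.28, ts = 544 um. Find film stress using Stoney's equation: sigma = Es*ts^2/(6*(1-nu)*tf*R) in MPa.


Step 1: Compute numerator: Es * ts^2 = 130 * 544^2 = 38471680 (GPa*um^2)
Step 2: Compute denominator (R in um): 6*(1-nu)*tf*R = 6*0.72*3.8*30e6 = 492480000.0 (um^2)
Step 3: sigma (GPa) = 38471680 / 492480000.0 = 7.8118e-02 GPa
Step 4: Convert to MPa (x1000): sigma = 78.1 MPa


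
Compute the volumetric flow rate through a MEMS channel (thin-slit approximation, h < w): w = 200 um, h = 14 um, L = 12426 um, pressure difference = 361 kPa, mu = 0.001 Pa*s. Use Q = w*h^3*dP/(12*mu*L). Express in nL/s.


Step 1: Convert all dimensions to SI (meters).
w = 200e-6 m, h = 14e-6 m, L = 12426e-6 m, dP = 361e3 Pa
Step 2: Q = w * h^3 * dP / (12 * mu * L)
Q = 200e-6 * (14e-6)^3 * 361e3 / (12 * 0.001 * 12426e-6) = 1.32864424e-09 m^3/s
Step 3: Convert Q from m^3/s to nL/s (1 m^3 = 1e12 nL, so multiply by 1e12).
Q = 1328.644 nL/s


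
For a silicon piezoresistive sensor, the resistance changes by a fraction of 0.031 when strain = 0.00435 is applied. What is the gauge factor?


Step 1: Identify values.
dR/R = 0.031, strain = 0.00435
Step 2: GF = (dR/R) / strain = 0.031 / 0.00435
GF = 7.1


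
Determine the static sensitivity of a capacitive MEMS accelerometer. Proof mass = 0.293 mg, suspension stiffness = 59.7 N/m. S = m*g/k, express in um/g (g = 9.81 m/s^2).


Step 1: Convert mass: m = 0.293 mg = 2.93e-07 kg
Step 2: S = m * g / k = 2.93e-07 * 9.81 / 59.7
Step 3: S = 4.81e-08 m/g
Step 4: Convert to um/g: S = 0.048 um/g


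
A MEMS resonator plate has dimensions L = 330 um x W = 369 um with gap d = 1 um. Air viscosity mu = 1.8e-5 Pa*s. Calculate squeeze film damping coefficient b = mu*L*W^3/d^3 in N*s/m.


Step 1: Convert to SI.
L = 330e-6 m, W = 369e-6 m, d = 1e-6 m
Step 2: W^3 = (369e-6)^3 = 5.02e-11 m^3
Step 3: d^3 = (1e-6)^3 = 1.00e-18 m^3
Step 4: b = 1.8e-5 * 330e-6 * 5.02e-11 / 1.00e-18
b = 2.98e-01 N*s/m


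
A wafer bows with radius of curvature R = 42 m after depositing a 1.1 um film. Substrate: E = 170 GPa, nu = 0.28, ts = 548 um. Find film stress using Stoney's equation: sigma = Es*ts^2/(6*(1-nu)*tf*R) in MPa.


Step 1: Compute numerator: Es * ts^2 = 170 * 548^2 = 51051680 (GPa*um^2)
Step 2: Compute denominator (R in um): 6*(1-nu)*tf*R = 6*0.72*1.1*42e6 = 199584000.0 (um^2)
Step 3: sigma (GPa) = 51051680 / 199584000.0 = 2.5579e-01 GPa
Step 4: Convert to MPa (x1000): sigma = 255.8 MPa


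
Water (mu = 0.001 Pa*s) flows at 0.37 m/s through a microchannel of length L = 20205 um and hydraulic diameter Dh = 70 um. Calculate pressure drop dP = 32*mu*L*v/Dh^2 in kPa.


Step 1: Convert to SI: L = 20205e-6 m, Dh = 70e-6 m
Step 2: dP = 32 * 0.001 * 20205e-6 * 0.37 / (70e-6)^2
Step 3: dP = 48821.88 Pa
Step 4: Convert to kPa: dP = 48.82 kPa


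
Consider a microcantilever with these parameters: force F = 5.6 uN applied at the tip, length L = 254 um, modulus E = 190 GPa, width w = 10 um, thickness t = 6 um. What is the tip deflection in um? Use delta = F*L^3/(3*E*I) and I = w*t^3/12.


Step 1: Calculate the second moment of area.
I = w * t^3 / 12 = 10 * 6^3 / 12 = 180.0 um^4
Step 2: Convert E to consistent units (1 GPa = 1000 uN/um^2).
E = 190 GPa = 190000 uN/um^2
Step 3: Calculate tip deflection.
delta = F * L^3 / (3 * E * I)
delta = 5.6 * 254^3 / (3 * 190000 * 180.0)
delta = 0.8944 um


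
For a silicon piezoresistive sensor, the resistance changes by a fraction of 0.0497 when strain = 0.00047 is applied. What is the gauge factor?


Step 1: Identify values.
dR/R = 0.0497, strain = 0.00047
Step 2: GF = (dR/R) / strain = 0.0497 / 0.00047
GF = 105.7


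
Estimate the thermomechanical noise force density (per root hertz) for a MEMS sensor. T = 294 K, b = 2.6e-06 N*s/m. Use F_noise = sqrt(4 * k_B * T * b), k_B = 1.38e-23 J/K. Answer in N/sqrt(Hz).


Step 1: Compute 4 * k_B * T * b
= 4 * 1.38e-23 * 294 * 2.6e-06
= 4.2195e-26 N^2/Hz
Step 2: F_noise = sqrt(4.2195e-26)
F_noise = 2.05e-13 N/sqrt(Hz)


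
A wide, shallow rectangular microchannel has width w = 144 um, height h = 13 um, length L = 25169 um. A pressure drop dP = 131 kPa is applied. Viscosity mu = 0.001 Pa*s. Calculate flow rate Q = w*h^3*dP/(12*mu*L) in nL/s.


Step 1: Convert all dimensions to SI (meters).
w = 144e-6 m, h = 13e-6 m, L = 25169e-6 m, dP = 131e3 Pa
Step 2: Q = w * h^3 * dP / (12 * mu * L)
Q = 144e-6 * (13e-6)^3 * 131e3 / (12 * 0.001 * 25169e-6) = 1.372198e-10 m^3/s
Step 3: Convert Q from m^3/s to nL/s (1 m^3 = 1e12 nL, so multiply by 1e12).
Q = 137.22 nL/s


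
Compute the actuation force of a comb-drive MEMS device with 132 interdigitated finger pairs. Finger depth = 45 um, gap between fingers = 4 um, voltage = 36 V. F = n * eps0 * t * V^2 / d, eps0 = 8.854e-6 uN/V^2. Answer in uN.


Step 1: Parameters: n=132, eps0=8.854e-6 uN/V^2, t=45 um, V=36 V, d=4 um
Step 2: V^2 = 1296
Step 3: F = 132 * 8.854e-6 * 45 * 1296 / 4
F = 17.04 uN
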